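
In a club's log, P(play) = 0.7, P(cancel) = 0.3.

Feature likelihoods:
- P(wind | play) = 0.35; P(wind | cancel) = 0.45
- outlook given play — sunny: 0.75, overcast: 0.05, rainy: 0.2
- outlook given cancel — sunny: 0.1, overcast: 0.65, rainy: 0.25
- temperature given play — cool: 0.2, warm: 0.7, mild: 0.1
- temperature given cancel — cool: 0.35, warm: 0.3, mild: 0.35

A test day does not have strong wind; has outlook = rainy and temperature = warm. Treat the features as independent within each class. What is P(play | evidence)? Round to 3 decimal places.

0.837

play: 0.7 × (1−0.35) × 0.2 × 0.7 = 0.0637
cancel: 0.3 × (1−0.45) × 0.25 × 0.3 = 0.012375
P(play | x) = 0.0637 / 0.076075 ≈ 0.837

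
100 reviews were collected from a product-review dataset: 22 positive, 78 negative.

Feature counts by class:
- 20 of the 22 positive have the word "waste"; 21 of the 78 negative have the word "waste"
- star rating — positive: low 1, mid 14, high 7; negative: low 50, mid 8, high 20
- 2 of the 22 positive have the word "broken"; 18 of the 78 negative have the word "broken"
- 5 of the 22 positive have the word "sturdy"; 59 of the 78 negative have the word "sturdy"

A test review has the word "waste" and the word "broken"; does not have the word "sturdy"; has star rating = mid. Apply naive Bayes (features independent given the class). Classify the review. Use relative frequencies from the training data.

positive

positive: (22/100) × (20/22) × (14/22) × (2/22) × (17/22) ≈ 0.00894065
negative: (78/100) × (21/78) × (8/78) × (18/78) × (19/78) ≈ 0.00121074
Highest score → positive.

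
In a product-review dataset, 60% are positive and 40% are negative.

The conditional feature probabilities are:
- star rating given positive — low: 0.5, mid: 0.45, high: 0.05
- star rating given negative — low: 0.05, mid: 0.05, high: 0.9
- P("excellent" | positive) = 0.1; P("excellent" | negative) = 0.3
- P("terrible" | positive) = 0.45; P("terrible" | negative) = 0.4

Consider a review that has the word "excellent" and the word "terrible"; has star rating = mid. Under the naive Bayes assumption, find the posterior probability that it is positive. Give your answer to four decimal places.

positive: 0.6 × 0.45 × 0.1 × 0.45 = 0.01215
negative: 0.4 × 0.05 × 0.3 × 0.4 = 0.0024
P(positive | x) = 0.01215 / 0.01455 ≈ 0.8351

0.8351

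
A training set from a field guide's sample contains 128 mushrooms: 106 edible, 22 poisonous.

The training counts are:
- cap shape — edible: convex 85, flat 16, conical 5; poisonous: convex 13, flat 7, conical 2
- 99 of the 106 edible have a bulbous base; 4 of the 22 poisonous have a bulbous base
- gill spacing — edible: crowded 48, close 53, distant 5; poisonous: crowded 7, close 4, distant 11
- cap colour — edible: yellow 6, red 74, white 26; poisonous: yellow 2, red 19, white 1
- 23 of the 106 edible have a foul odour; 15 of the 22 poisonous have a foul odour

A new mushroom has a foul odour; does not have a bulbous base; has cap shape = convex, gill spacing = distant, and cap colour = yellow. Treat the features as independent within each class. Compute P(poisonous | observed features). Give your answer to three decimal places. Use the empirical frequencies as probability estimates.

0.990

edible: (106/128) × (85/106) × (7/106) × (5/106) × (6/106) × (23/106) ≈ 0.0000254058
poisonous: (22/128) × (13/22) × (18/22) × (11/22) × (2/22) × (15/22) ≈ 0.00257531
P(poisonous | x) = 0.00257531 / 0.0026007158 ≈ 0.990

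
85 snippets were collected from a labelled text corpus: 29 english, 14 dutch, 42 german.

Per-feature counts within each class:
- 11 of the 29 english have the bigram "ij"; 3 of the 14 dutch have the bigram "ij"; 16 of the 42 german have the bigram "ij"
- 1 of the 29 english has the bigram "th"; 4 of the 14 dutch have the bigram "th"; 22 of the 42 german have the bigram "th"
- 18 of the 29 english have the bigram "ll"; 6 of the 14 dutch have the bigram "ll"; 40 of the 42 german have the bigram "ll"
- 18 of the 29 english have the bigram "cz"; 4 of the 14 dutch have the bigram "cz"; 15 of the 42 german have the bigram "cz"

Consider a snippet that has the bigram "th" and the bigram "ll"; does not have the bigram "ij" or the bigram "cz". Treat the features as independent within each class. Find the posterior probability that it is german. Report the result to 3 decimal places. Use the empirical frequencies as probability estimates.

0.883

english: (29/85) × (18/29) × (1/29) × (18/29) × (11/29) ≈ 0.00171919
dutch: (14/85) × (11/14) × (4/14) × (6/14) × (10/14) ≈ 0.0113188
german: (42/85) × (26/42) × (22/42) × (40/42) × (27/42) ≈ 0.0980964
P(german | x) = 0.0980964 / 0.11113439 ≈ 0.883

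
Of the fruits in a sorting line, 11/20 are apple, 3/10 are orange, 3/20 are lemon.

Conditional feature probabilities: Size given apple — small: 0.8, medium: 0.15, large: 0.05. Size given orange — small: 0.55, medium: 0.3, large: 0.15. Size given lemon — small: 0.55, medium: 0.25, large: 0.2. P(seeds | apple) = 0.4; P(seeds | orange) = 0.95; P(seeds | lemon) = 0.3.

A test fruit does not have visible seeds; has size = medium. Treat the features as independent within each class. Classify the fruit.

apple

apple: 0.55 × 0.15 × (1−0.4) = 0.0495
orange: 0.3 × 0.3 × (1−0.95) = 0.0045
lemon: 0.15 × 0.25 × (1−0.3) = 0.02625
Highest score → apple.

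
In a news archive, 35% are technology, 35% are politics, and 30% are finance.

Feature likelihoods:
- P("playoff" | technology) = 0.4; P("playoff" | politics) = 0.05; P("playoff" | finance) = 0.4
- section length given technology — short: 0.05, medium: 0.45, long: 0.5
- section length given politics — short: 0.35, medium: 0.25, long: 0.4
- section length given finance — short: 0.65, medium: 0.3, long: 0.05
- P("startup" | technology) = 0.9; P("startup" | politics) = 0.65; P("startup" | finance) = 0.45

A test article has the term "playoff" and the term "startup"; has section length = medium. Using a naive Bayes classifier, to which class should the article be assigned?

technology: 0.35 × 0.4 × 0.45 × 0.9 = 0.0567
politics: 0.35 × 0.05 × 0.25 × 0.65 = 0.00284375
finance: 0.3 × 0.4 × 0.3 × 0.45 = 0.0162
Highest score → technology.

technology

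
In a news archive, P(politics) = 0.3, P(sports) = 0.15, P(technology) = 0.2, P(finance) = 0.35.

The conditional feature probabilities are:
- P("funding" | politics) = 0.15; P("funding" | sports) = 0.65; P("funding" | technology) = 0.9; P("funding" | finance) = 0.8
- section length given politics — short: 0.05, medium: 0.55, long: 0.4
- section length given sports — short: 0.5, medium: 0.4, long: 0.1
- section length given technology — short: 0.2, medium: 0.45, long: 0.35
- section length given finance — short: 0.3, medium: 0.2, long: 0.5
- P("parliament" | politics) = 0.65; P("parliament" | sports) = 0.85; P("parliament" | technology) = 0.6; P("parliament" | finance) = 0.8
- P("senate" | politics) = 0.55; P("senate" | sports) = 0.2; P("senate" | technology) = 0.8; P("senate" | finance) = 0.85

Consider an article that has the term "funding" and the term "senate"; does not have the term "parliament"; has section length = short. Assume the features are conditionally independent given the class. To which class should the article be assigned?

politics: 0.3 × 0.15 × 0.05 × (1−0.65) × 0.55 = 0.000433125
sports: 0.15 × 0.65 × 0.5 × (1−0.85) × 0.2 = 0.0014625
technology: 0.2 × 0.9 × 0.2 × (1−0.6) × 0.8 = 0.01152
finance: 0.35 × 0.8 × 0.3 × (1−0.8) × 0.85 = 0.01428
Highest score → finance.

finance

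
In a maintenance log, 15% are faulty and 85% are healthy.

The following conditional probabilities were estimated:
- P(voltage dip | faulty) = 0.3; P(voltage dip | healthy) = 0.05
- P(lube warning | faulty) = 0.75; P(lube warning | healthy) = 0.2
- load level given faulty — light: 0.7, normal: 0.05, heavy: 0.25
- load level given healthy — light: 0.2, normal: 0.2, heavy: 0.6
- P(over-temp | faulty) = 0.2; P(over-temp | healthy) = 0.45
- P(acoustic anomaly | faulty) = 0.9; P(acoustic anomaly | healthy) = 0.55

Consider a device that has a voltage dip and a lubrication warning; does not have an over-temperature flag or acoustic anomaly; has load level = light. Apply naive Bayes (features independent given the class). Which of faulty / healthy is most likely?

faulty: 0.15 × 0.3 × 0.75 × 0.7 × (1−0.2) × (1−0.9) = 0.00189
healthy: 0.85 × 0.05 × 0.2 × 0.2 × (1−0.45) × (1−0.55) = 0.00042075
Highest score → faulty.

faulty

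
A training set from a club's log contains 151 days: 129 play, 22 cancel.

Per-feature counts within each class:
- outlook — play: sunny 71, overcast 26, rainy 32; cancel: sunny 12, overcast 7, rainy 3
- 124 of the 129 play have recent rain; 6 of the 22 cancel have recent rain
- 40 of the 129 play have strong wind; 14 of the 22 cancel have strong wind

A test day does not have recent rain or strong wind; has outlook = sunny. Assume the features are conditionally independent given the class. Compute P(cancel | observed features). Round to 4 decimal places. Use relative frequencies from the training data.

play: (129/151) × (71/129) × (5/129) × (89/129) ≈ 0.0125737
cancel: (22/151) × (12/22) × (16/22) × (8/22) ≈ 0.0210169
P(cancel | x) = 0.0210169 / 0.0335906 ≈ 0.6257

0.6257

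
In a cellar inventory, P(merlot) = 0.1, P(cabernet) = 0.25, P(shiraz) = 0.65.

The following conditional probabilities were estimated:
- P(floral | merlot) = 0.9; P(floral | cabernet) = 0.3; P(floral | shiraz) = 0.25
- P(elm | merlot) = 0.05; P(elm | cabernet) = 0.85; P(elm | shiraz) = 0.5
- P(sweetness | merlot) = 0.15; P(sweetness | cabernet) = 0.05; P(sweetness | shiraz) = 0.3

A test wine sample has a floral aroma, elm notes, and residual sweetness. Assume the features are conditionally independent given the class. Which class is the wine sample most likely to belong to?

shiraz

merlot: 0.1 × 0.9 × 0.05 × 0.15 = 0.000675
cabernet: 0.25 × 0.3 × 0.85 × 0.05 = 0.0031875
shiraz: 0.65 × 0.25 × 0.5 × 0.3 = 0.024375
Highest score → shiraz.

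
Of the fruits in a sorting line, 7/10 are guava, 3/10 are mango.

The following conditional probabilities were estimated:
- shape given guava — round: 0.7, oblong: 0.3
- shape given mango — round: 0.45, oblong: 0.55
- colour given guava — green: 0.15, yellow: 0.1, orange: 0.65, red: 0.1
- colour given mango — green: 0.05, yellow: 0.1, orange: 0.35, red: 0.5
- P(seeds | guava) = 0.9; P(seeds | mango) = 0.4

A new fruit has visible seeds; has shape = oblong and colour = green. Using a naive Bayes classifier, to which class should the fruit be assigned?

guava: 0.7 × 0.3 × 0.15 × 0.9 = 0.02835
mango: 0.3 × 0.55 × 0.05 × 0.4 = 0.0033
Highest score → guava.

guava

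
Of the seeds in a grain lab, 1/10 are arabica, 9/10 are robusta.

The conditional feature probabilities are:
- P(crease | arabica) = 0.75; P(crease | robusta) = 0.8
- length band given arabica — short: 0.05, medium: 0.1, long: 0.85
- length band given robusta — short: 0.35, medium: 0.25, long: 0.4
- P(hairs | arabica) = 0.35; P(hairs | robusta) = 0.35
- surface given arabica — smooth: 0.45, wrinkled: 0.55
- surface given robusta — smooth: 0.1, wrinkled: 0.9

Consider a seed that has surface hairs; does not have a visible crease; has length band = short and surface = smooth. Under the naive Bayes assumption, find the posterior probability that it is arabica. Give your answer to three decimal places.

0.082

arabica: 0.1 × (1−0.75) × 0.05 × 0.35 × 0.45 = 0.000196875
robusta: 0.9 × (1−0.8) × 0.35 × 0.35 × 0.1 = 0.002205
P(arabica | x) = 0.000196875 / 0.002401875 ≈ 0.082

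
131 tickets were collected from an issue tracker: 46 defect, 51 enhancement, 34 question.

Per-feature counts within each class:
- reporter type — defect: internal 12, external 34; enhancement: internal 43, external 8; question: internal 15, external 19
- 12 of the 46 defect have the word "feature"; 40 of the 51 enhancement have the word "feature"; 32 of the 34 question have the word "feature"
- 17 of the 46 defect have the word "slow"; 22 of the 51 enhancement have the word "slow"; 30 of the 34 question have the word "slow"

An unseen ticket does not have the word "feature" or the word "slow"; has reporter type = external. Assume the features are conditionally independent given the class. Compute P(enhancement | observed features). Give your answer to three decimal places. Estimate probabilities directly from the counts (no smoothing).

defect: (46/131) × (34/46) × (34/46) × (29/46) ≈ 0.12094
enhancement: (51/131) × (8/51) × (11/51) × (29/51) ≈ 0.00748978
question: (34/131) × (19/34) × (2/34) × (4/34) ≈ 0.00100372
P(enhancement | x) = 0.00748978 / 0.1294335 ≈ 0.058

0.058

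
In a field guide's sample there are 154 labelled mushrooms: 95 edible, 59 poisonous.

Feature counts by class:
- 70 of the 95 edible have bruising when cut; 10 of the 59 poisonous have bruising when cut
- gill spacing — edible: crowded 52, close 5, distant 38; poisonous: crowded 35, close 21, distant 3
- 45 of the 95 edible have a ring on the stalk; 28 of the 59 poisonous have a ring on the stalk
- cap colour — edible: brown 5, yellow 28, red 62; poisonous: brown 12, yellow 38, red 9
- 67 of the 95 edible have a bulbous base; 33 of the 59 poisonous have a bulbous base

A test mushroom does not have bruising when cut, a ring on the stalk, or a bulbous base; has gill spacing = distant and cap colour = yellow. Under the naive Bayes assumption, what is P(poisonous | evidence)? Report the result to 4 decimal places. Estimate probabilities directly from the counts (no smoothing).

edible: (95/154) × (25/95) × (38/95) × (50/95) × (28/95) × (28/95) ≈ 0.00296889
poisonous: (59/154) × (49/59) × (3/59) × (31/59) × (38/59) × (26/59) ≈ 0.00241272
P(poisonous | x) = 0.00241272 / 0.00538161 ≈ 0.4483

0.4483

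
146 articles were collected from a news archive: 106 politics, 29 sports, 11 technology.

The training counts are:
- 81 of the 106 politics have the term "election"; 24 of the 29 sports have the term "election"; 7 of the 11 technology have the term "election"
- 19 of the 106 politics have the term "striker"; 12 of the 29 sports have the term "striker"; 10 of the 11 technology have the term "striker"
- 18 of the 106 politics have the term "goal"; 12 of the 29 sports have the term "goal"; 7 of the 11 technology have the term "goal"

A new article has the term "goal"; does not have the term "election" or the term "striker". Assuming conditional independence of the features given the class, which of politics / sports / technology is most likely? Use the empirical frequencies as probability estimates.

politics

politics: (106/146) × (25/106) × (87/106) × (18/106) ≈ 0.0238653
sports: (29/146) × (5/29) × (17/29) × (12/29) ≈ 0.00830714
technology: (11/146) × (4/11) × (1/11) × (7/11) ≈ 0.00158497
Highest score → politics.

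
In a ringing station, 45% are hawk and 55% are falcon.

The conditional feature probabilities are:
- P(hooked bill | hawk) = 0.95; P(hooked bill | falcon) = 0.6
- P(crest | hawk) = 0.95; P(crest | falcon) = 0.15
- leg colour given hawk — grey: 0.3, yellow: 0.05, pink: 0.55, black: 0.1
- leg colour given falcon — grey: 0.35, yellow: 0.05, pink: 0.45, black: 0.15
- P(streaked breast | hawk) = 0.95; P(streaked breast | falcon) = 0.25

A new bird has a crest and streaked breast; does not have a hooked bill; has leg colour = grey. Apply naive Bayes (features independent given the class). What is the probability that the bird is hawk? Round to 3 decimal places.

0.678

hawk: 0.45 × (1−0.95) × 0.95 × 0.3 × 0.95 = 0.006091875
falcon: 0.55 × (1−0.6) × 0.15 × 0.35 × 0.25 = 0.0028875
P(hawk | x) = 0.006091875 / 0.008979375 ≈ 0.678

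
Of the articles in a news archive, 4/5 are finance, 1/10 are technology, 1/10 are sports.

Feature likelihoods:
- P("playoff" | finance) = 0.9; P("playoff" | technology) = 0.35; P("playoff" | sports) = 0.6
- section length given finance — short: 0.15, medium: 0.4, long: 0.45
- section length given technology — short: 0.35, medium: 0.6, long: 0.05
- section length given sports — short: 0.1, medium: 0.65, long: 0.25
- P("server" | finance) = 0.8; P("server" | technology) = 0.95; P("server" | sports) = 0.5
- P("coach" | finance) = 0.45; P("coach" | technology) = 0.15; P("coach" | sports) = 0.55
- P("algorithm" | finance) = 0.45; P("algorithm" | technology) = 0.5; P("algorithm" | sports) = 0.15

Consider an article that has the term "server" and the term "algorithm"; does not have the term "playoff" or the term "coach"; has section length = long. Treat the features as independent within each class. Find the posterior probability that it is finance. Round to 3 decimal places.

0.812

finance: 0.8 × (1−0.9) × 0.45 × 0.8 × (1−0.45) × 0.45 = 0.007128
technology: 0.1 × (1−0.35) × 0.05 × 0.95 × (1−0.15) × 0.5 = 0.0013121875
sports: 0.1 × (1−0.6) × 0.25 × 0.5 × (1−0.55) × 0.15 = 0.0003375
P(finance | x) = 0.007128 / 0.0087776875 ≈ 0.812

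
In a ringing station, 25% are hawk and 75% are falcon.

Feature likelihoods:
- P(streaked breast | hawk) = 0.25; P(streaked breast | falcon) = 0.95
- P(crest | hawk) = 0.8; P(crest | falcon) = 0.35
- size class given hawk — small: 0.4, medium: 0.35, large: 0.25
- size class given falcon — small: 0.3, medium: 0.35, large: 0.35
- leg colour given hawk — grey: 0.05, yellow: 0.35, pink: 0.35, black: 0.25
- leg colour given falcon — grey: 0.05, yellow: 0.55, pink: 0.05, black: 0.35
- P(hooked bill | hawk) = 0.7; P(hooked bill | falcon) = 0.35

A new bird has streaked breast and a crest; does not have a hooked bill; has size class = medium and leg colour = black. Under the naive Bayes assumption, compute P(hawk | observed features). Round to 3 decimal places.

0.062

hawk: 0.25 × 0.25 × 0.8 × 0.35 × 0.25 × (1−0.7) = 0.0013125
falcon: 0.75 × 0.95 × 0.35 × 0.35 × 0.35 × (1−0.35) = 0.019856484375
P(hawk | x) = 0.0013125 / 0.021168984375 ≈ 0.062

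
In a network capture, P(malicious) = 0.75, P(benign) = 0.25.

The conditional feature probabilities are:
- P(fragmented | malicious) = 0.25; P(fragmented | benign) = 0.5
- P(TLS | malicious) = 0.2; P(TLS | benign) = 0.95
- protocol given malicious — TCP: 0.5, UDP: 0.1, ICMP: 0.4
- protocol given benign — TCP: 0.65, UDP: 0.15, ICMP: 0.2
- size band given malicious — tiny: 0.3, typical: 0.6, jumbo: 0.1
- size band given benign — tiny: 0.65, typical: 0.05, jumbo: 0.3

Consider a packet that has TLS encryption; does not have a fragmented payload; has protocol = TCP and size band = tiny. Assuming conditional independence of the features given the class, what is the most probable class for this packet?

malicious: 0.75 × (1−0.25) × 0.2 × 0.5 × 0.3 = 0.016875
benign: 0.25 × (1−0.5) × 0.95 × 0.65 × 0.65 = 0.050171875
Highest score → benign.

benign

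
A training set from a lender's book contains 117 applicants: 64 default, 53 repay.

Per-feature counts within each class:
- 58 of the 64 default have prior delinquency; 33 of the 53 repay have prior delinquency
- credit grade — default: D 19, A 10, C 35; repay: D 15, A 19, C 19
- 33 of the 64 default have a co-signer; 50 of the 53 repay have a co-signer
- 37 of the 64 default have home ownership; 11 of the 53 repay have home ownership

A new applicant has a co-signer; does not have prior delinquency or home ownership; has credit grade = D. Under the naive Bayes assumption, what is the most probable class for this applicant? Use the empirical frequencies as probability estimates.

default: (64/117) × (6/64) × (19/64) × (33/64) × (27/64) ≈ 0.00331174
repay: (53/117) × (20/53) × (15/53) × (50/53) × (42/53) ≈ 0.0361682
Highest score → repay.

repay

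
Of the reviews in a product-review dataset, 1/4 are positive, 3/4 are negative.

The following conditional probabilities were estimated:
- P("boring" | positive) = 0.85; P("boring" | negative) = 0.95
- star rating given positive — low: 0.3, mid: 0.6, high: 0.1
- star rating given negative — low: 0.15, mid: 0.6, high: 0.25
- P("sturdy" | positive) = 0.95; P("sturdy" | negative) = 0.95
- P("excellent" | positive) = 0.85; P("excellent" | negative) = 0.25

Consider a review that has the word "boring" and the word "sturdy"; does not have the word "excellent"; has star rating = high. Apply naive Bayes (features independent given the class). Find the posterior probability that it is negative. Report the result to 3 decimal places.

0.977

positive: 0.25 × 0.85 × 0.1 × 0.95 × (1−0.85) = 0.003028125
negative: 0.75 × 0.95 × 0.25 × 0.95 × (1−0.25) = 0.1269140625
P(negative | x) = 0.1269140625 / 0.1299421875 ≈ 0.977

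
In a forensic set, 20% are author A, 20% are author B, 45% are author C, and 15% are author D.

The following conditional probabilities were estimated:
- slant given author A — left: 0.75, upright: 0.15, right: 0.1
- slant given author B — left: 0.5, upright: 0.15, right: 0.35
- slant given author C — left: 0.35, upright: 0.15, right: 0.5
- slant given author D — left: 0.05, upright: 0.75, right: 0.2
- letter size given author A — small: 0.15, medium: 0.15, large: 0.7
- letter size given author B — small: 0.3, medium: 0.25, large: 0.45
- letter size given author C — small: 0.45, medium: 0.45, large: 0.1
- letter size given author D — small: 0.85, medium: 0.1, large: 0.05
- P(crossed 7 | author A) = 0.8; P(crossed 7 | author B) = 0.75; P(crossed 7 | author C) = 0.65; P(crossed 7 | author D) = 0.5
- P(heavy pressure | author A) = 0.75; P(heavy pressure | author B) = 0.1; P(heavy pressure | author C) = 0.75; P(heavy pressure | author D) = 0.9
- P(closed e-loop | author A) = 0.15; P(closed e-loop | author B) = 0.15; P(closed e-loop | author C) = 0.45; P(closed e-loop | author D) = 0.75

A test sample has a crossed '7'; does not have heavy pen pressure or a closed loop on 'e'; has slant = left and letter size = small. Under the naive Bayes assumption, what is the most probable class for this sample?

author A: 0.2 × 0.75 × 0.15 × 0.8 × (1−0.75) × (1−0.15) = 0.003825
author B: 0.2 × 0.5 × 0.3 × 0.75 × (1−0.1) × (1−0.15) = 0.0172125
author C: 0.45 × 0.35 × 0.45 × 0.65 × (1−0.75) × (1−0.45) = 0.006334453125
author D: 0.15 × 0.05 × 0.85 × 0.5 × (1−0.9) × (1−0.75) = 0.0000796875
Highest score → author B.

author B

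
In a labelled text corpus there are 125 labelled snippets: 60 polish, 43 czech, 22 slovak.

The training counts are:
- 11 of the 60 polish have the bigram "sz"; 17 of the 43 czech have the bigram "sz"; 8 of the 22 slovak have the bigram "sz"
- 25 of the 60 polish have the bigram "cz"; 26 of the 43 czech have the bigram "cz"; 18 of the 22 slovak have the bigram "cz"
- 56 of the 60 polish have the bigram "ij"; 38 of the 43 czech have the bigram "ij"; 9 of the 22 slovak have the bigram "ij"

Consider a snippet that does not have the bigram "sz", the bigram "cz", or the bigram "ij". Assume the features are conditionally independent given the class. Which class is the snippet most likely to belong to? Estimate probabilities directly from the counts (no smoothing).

polish: (60/125) × (49/60) × (35/60) × (4/60) ≈ 0.0152444
czech: (43/125) × (26/43) × (17/43) × (5/43) ≈ 0.00956193
slovak: (22/125) × (14/22) × (4/22) × (13/22) ≈ 0.0120331
Highest score → polish.

polish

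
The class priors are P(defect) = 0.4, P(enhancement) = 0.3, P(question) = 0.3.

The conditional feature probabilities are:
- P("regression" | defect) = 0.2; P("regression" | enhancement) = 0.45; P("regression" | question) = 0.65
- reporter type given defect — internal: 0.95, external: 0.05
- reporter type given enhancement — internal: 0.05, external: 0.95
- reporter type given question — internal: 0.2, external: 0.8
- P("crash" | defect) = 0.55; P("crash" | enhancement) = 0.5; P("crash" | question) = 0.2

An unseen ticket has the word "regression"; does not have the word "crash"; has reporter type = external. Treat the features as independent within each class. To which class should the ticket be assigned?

question

defect: 0.4 × 0.2 × 0.05 × (1−0.55) = 0.0018
enhancement: 0.3 × 0.45 × 0.95 × (1−0.5) = 0.064125
question: 0.3 × 0.65 × 0.8 × (1−0.2) = 0.1248
Highest score → question.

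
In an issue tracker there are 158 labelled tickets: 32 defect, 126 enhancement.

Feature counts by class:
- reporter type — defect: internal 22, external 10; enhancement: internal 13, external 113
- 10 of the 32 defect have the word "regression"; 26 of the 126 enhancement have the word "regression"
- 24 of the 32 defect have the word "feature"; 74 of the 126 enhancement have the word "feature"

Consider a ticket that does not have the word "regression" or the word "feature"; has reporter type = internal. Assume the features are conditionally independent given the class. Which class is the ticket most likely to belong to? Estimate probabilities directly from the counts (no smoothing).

enhancement

defect: (32/158) × (22/32) × (22/32) × (8/32) ≈ 0.023932
enhancement: (126/158) × (13/126) × (100/126) × (52/126) ≈ 0.0269494
Highest score → enhancement.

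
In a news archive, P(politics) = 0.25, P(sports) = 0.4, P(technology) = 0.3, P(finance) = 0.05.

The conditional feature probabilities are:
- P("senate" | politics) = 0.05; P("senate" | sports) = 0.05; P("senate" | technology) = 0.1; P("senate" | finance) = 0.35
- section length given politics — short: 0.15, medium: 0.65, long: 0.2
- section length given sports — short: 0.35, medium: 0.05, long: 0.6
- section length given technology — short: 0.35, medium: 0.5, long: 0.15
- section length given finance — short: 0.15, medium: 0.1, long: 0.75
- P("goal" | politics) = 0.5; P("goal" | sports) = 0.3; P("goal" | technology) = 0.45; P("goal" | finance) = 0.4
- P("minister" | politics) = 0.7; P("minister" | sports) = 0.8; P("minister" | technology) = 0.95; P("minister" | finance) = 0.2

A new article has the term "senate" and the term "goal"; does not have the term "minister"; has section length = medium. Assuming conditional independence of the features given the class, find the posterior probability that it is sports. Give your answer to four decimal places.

politics: 0.25 × 0.05 × 0.65 × 0.5 × (1−0.7) = 0.00121875
sports: 0.4 × 0.05 × 0.05 × 0.3 × (1−0.8) = 0.00006
technology: 0.3 × 0.1 × 0.5 × 0.45 × (1−0.95) = 0.0003375
finance: 0.05 × 0.35 × 0.1 × 0.4 × (1−0.2) = 0.00056
P(sports | x) = 0.00006 / 0.00217625 ≈ 0.0276

0.0276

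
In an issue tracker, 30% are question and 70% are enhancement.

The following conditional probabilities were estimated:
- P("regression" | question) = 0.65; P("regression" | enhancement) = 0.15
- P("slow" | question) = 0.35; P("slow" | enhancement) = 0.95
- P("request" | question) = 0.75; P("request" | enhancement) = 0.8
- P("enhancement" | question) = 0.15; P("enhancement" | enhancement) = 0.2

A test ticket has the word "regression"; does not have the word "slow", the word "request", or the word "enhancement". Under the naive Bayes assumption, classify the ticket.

question: 0.3 × 0.65 × (1−0.35) × (1−0.75) × (1−0.15) = 0.026934375
enhancement: 0.7 × 0.15 × (1−0.95) × (1−0.8) × (1−0.2) = 0.00084
Highest score → question.

question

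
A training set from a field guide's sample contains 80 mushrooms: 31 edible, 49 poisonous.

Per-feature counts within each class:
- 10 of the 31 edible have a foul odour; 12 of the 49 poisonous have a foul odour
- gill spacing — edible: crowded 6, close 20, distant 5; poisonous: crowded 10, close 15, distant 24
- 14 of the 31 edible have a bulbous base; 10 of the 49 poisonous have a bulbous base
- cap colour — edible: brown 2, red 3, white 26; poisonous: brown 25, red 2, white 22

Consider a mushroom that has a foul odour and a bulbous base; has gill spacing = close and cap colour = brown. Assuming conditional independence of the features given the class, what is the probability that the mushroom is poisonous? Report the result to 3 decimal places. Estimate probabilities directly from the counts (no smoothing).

edible: (31/80) × (10/31) × (20/31) × (14/31) × (2/31) ≈ 0.0023497
poisonous: (49/80) × (12/49) × (15/49) × (10/49) × (25/49) ≈ 0.00478117
P(poisonous | x) = 0.00478117 / 0.00713087 ≈ 0.670

0.670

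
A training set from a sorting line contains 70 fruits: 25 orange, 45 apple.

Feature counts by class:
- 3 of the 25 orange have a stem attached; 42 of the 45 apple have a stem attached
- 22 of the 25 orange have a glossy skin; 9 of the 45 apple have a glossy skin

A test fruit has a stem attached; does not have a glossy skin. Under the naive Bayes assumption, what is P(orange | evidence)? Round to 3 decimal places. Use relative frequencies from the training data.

orange: (25/70) × (3/25) × (3/25) ≈ 0.00514286
apple: (45/70) × (42/45) × (36/45) = 0.48
P(orange | x) = 0.00514286 / 0.48514286 ≈ 0.011

0.011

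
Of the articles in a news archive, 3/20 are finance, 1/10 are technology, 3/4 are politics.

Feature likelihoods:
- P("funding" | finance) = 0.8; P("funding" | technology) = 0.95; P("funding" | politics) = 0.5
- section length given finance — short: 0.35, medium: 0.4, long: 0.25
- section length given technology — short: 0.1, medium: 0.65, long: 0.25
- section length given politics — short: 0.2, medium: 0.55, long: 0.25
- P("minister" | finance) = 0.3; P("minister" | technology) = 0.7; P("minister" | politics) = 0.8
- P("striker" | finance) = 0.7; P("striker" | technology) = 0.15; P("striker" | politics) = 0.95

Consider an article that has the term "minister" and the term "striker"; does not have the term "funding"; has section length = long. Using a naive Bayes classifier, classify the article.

finance: 0.15 × (1−0.8) × 0.25 × 0.3 × 0.7 = 0.001575
technology: 0.1 × (1−0.95) × 0.25 × 0.7 × 0.15 = 0.00013125
politics: 0.75 × (1−0.5) × 0.25 × 0.8 × 0.95 = 0.07125
Highest score → politics.

politics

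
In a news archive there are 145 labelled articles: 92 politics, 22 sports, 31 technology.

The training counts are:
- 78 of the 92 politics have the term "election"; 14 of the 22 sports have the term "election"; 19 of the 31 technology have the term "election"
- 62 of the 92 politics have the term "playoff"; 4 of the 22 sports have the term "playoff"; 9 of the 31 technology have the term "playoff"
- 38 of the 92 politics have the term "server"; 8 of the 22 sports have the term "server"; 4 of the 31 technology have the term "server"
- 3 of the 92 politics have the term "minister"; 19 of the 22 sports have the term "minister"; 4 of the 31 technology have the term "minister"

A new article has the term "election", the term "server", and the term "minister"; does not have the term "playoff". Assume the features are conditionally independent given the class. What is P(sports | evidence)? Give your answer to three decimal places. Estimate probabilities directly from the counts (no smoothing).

politics: (92/145) × (78/92) × (30/92) × (38/92) × (3/92) ≈ 0.00236259
sports: (22/145) × (14/22) × (18/22) × (8/22) × (19/22) ≈ 0.0248089
technology: (31/145) × (19/31) × (22/31) × (4/31) × (4/31) ≈ 0.00154826
P(sports | x) = 0.0248089 / 0.02871975 ≈ 0.864

0.864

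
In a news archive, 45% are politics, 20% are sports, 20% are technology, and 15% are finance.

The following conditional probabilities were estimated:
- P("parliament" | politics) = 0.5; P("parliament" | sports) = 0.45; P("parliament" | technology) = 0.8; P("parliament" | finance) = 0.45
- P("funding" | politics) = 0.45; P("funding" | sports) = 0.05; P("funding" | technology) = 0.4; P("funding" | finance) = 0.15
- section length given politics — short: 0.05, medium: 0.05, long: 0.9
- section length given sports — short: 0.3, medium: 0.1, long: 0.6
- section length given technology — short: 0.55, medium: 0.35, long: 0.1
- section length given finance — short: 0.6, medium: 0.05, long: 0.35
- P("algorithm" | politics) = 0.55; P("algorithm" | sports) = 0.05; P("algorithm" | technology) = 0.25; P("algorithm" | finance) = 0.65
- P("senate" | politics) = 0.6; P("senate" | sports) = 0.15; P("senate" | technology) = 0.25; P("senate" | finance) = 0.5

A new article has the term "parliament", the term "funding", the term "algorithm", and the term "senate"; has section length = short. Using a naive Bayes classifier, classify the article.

technology

politics: 0.45 × 0.5 × 0.45 × 0.05 × 0.55 × 0.6 = 0.001670625
sports: 0.2 × 0.45 × 0.05 × 0.3 × 0.05 × 0.15 = 0.000010125
technology: 0.2 × 0.8 × 0.4 × 0.55 × 0.25 × 0.25 = 0.0022
finance: 0.15 × 0.45 × 0.15 × 0.6 × 0.65 × 0.5 = 0.001974375
Highest score → technology.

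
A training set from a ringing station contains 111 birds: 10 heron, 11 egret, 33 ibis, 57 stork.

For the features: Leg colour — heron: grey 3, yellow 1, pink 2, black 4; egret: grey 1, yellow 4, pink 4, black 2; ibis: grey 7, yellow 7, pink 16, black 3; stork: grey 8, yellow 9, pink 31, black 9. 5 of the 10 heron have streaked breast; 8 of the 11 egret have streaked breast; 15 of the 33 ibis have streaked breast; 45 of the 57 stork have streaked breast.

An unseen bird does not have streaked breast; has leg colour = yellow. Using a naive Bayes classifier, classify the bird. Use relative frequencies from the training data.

heron: (10/111) × (1/10) × (5/10) ≈ 0.0045045
egret: (11/111) × (4/11) × (3/11) ≈ 0.00982801
ibis: (33/111) × (7/33) × (18/33) ≈ 0.034398
stork: (57/111) × (9/57) × (12/57) ≈ 0.0170697
Highest score → ibis.

ibis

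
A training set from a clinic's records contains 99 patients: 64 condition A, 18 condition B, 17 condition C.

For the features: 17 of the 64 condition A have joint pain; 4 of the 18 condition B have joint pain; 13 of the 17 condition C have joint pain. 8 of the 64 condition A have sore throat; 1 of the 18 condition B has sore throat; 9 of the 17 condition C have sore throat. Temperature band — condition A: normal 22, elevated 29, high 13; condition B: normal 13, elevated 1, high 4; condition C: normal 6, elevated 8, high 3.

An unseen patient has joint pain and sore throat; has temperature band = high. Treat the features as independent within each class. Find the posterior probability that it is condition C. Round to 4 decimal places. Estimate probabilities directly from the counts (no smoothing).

0.7163

condition A: (64/99) × (17/64) × (8/64) × (13/64) ≈ 0.00436001
condition B: (18/99) × (4/18) × (1/18) × (4/18) ≈ 0.000498815
condition C: (17/99) × (13/17) × (9/17) × (3/17) ≈ 0.012268
P(condition C | x) = 0.012268 / 0.017126825 ≈ 0.7163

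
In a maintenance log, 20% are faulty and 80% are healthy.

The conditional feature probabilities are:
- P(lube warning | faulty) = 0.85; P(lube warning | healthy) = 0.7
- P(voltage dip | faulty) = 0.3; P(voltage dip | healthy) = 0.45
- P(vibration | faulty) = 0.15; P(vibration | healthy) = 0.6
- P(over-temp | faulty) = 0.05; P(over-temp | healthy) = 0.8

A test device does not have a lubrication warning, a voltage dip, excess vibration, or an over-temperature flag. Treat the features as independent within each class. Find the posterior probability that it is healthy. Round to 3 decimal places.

0.384

faulty: 0.2 × (1−0.85) × (1−0.3) × (1−0.15) × (1−0.05) = 0.0169575
healthy: 0.8 × (1−0.7) × (1−0.45) × (1−0.6) × (1−0.8) = 0.01056
P(healthy | x) = 0.01056 / 0.0275175 ≈ 0.384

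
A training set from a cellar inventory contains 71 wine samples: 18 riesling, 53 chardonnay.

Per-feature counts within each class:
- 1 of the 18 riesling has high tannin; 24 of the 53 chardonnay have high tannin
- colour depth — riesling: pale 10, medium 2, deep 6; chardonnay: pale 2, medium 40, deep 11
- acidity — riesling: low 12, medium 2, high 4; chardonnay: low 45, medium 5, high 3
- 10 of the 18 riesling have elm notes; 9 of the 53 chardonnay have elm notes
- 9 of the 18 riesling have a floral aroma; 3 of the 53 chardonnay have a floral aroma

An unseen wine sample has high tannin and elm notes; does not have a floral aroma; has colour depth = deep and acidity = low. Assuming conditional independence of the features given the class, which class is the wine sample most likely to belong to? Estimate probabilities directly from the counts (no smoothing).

chardonnay

riesling: (18/71) × (1/18) × (6/18) × (12/18) × (10/18) × (9/18) ≈ 0.000869414
chardonnay: (53/71) × (24/53) × (11/53) × (45/53) × (9/53) × (50/53) ≈ 0.00954261
Highest score → chardonnay.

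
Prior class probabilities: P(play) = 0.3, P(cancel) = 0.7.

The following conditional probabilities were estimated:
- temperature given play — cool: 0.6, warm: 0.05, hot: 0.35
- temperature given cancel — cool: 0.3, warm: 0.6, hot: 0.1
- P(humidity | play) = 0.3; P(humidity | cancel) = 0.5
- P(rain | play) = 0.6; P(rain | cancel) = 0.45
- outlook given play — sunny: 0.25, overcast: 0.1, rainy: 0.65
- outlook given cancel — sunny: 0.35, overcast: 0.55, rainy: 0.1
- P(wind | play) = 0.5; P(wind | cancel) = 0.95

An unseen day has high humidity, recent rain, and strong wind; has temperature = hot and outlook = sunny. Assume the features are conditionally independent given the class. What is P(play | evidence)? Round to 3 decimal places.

0.311

play: 0.3 × 0.35 × 0.3 × 0.6 × 0.25 × 0.5 = 0.0023625
cancel: 0.7 × 0.1 × 0.5 × 0.45 × 0.35 × 0.95 = 0.005236875
P(play | x) = 0.0023625 / 0.007599375 ≈ 0.311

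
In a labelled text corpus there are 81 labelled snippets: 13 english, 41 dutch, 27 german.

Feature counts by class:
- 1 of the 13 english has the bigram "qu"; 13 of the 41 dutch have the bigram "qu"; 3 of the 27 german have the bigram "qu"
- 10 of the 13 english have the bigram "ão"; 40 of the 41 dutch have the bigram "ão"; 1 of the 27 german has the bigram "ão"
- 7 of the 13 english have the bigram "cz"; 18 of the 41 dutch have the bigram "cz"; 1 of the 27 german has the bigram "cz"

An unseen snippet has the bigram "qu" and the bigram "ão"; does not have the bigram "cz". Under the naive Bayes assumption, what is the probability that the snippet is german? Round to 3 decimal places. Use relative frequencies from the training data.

0.014

english: (13/81) × (1/13) × (10/13) × (6/13) ≈ 0.00438308
dutch: (41/81) × (13/41) × (40/41) × (23/41) ≈ 0.0878372
german: (27/81) × (3/27) × (1/27) × (26/27) ≈ 0.00132094
P(german | x) = 0.00132094 / 0.09354122 ≈ 0.014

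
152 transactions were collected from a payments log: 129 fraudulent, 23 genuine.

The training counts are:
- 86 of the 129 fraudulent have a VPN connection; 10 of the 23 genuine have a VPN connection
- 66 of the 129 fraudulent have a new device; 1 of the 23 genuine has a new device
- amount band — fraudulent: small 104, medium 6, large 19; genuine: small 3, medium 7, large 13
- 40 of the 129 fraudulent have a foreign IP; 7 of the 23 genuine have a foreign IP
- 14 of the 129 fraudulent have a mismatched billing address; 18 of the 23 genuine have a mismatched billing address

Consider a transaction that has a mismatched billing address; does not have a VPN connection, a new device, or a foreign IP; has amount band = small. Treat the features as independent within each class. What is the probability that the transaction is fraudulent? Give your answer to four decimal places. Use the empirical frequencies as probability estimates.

fraudulent: (129/152) × (43/129) × (63/129) × (104/129) × (89/129) × (14/129) ≈ 0.00833984
genuine: (23/152) × (13/23) × (22/23) × (3/23) × (16/23) × (18/23) ≈ 0.00580931
P(fraudulent | x) = 0.00833984 / 0.01414915 ≈ 0.5894

0.5894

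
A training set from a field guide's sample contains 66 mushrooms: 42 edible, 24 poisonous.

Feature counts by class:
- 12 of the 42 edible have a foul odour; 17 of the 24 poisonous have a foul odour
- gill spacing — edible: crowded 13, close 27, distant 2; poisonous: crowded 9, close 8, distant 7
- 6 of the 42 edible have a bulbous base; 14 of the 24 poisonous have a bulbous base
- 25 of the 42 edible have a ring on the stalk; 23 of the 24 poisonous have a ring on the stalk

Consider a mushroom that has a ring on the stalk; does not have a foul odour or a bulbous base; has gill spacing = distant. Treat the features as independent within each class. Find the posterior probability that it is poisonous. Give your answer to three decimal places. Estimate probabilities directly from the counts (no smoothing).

0.528

edible: (42/66) × (30/42) × (2/42) × (36/42) × (25/42) ≈ 0.0110434
poisonous: (24/66) × (7/24) × (7/24) × (10/24) × (23/24) ≈ 0.0123523
P(poisonous | x) = 0.0123523 / 0.0233957 ≈ 0.528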